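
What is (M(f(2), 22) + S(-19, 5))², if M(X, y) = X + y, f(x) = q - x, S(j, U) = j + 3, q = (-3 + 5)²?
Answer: 64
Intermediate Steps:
q = 4 (q = 2² = 4)
S(j, U) = 3 + j
f(x) = 4 - x
(M(f(2), 22) + S(-19, 5))² = (((4 - 1*2) + 22) + (3 - 19))² = (((4 - 2) + 22) - 16)² = ((2 + 22) - 16)² = (24 - 16)² = 8² = 64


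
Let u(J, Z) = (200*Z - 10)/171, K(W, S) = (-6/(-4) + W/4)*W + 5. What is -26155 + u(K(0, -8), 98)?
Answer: -1484305/57 ≈ -26040.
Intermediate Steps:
K(W, S) = 5 + W*(3/2 + W/4) (K(W, S) = (-6*(-¼) + W*(¼))*W + 5 = (3/2 + W/4)*W + 5 = W*(3/2 + W/4) + 5 = 5 + W*(3/2 + W/4))
u(J, Z) = -10/171 + 200*Z/171 (u(J, Z) = (-10 + 200*Z)*(1/171) = -10/171 + 200*Z/171)
-26155 + u(K(0, -8), 98) = -26155 + (-10/171 + (200/171)*98) = -26155 + (-10/171 + 19600/171) = -26155 + 6530/57 = -1484305/57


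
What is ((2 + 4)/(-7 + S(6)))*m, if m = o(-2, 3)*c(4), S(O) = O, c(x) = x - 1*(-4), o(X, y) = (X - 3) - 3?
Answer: 384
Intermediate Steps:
o(X, y) = -6 + X (o(X, y) = (-3 + X) - 3 = -6 + X)
c(x) = 4 + x (c(x) = x + 4 = 4 + x)
m = -64 (m = (-6 - 2)*(4 + 4) = -8*8 = -64)
((2 + 4)/(-7 + S(6)))*m = ((2 + 4)/(-7 + 6))*(-64) = (6/(-1))*(-64) = (6*(-1))*(-64) = -6*(-64) = 384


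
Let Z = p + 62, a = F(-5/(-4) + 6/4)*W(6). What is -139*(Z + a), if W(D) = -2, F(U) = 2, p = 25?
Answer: -11537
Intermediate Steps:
a = -4 (a = 2*(-2) = -4)
Z = 87 (Z = 25 + 62 = 87)
-139*(Z + a) = -139*(87 - 4) = -139*83 = -11537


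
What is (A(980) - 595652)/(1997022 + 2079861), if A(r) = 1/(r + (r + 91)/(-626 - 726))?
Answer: -262859043092/1799113519329 ≈ -0.14610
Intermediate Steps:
A(r) = 1/(-7/104 + 1351*r/1352) (A(r) = 1/(r + (91 + r)/(-1352)) = 1/(r + (91 + r)*(-1/1352)) = 1/(r + (-7/104 - r/1352)) = 1/(-7/104 + 1351*r/1352))
(A(980) - 595652)/(1997022 + 2079861) = (1352/(7*(-13 + 193*980)) - 595652)/(1997022 + 2079861) = (1352/(7*(-13 + 189140)) - 595652)/4076883 = ((1352/7)/189127 - 595652)*(1/4076883) = ((1352/7)*(1/189127) - 595652)*(1/4076883) = (1352/1323889 - 595652)*(1/4076883) = -788577129276/1323889*1/4076883 = -262859043092/1799113519329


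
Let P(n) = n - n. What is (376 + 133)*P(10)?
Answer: 0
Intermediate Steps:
P(n) = 0
(376 + 133)*P(10) = (376 + 133)*0 = 509*0 = 0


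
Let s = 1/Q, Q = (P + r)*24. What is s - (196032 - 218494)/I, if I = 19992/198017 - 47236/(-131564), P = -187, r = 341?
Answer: 77243492560873967/1581856122000 ≈ 48831.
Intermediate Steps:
I = 2995939625/6512977147 (I = 19992*(1/198017) - 47236*(-1/131564) = 19992/198017 + 11809/32891 = 2995939625/6512977147 ≈ 0.46000)
Q = 3696 (Q = (-187 + 341)*24 = 154*24 = 3696)
s = 1/3696 ≈ 0.00027056
s - (196032 - 218494)/I = 1/3696 - (196032 - 218494)/2995939625/6512977147 = 1/3696 - (-22462)*6512977147/2995939625 = 1/3696 - 1*(-146294492675914/2995939625) = 1/3696 + 146294492675914/2995939625 = 77243492560873967/1581856122000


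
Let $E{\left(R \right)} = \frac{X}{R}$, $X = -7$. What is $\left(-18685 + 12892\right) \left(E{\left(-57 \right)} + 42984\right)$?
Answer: $- \frac{4731133445}{19} \approx -2.4901 \cdot 10^{8}$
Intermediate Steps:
$E{\left(R \right)} = - \frac{7}{R}$
$\left(-18685 + 12892\right) \left(E{\left(-57 \right)} + 42984\right) = \left(-18685 + 12892\right) \left(- \frac{7}{-57} + 42984\right) = - 5793 \left(\left(-7\right) \left(- \frac{1}{57}\right) + 42984\right) = - 5793 \left(\frac{7}{57} + 42984\right) = \left(-5793\right) \frac{2450095}{57} = - \frac{4731133445}{19}$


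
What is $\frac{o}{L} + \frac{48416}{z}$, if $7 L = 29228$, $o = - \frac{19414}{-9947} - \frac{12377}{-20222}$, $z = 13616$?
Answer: $\frac{2541915996216613}{714737950918936} \approx 3.5564$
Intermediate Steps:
$o = \frac{515703927}{201148234}$ ($o = \left(-19414\right) \left(- \frac{1}{9947}\right) - - \frac{12377}{20222} = \frac{19414}{9947} + \frac{12377}{20222} = \frac{515703927}{201148234} \approx 2.5638$)
$L = \frac{29228}{7}$ ($L = \frac{1}{7} \cdot 29228 = \frac{29228}{7} \approx 4175.4$)
$\frac{o}{L} + \frac{48416}{z} = \frac{515703927}{201148234 \cdot \frac{29228}{7}} + \frac{48416}{13616} = \frac{515703927}{201148234} \cdot \frac{7}{29228} + 48416 \cdot \frac{1}{13616} = \frac{515703927}{839880083336} + \frac{3026}{851} = \frac{2541915996216613}{714737950918936}$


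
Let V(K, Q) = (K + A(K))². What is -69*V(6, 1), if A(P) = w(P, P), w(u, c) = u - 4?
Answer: -4416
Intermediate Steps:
w(u, c) = -4 + u
A(P) = -4 + P
V(K, Q) = (-4 + 2*K)² (V(K, Q) = (K + (-4 + K))² = (-4 + 2*K)²)
-69*V(6, 1) = -276*(-2 + 6)² = -276*4² = -276*16 = -69*64 = -4416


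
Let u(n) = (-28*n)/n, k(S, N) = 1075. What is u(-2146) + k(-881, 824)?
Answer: 1047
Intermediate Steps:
u(n) = -28
u(-2146) + k(-881, 824) = -28 + 1075 = 1047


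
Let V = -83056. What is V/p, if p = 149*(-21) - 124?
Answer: 83056/3253 ≈ 25.532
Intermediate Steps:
p = -3253 (p = -3129 - 124 = -3253)
V/p = -83056/(-3253) = -83056*(-1/3253) = 83056/3253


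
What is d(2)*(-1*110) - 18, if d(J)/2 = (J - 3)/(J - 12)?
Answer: -40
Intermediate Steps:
d(J) = 2*(-3 + J)/(-12 + J) (d(J) = 2*((J - 3)/(J - 12)) = 2*((-3 + J)/(-12 + J)) = 2*(-3 + J)/(-12 + J))
d(2)*(-1*110) - 18 = (2*(-3 + 2)/(-12 + 2))*(-1*110) - 18 = (2*(-1)/(-10))*(-110) - 18 = (2*(-⅒)*(-1))*(-110) - 18 = (⅕)*(-110) - 18 = -22 - 18 = -40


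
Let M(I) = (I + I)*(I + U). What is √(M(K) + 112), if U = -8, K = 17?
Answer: √418 ≈ 20.445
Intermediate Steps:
M(I) = 2*I*(-8 + I) (M(I) = (I + I)*(I - 8) = (2*I)*(-8 + I) = 2*I*(-8 + I))
√(M(K) + 112) = √(2*17*(-8 + 17) + 112) = √(2*17*9 + 112) = √(306 + 112) = √418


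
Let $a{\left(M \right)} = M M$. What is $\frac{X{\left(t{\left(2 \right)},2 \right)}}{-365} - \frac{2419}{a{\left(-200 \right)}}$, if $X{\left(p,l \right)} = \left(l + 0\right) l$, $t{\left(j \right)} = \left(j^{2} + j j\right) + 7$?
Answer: $- \frac{208587}{2920000} \approx -0.071434$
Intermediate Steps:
$t{\left(j \right)} = 7 + 2 j^{2}$ ($t{\left(j \right)} = \left(j^{2} + j^{2}\right) + 7 = 2 j^{2} + 7 = 7 + 2 j^{2}$)
$X{\left(p,l \right)} = l^{2}$ ($X{\left(p,l \right)} = l l = l^{2}$)
$a{\left(M \right)} = M^{2}$
$\frac{X{\left(t{\left(2 \right)},2 \right)}}{-365} - \frac{2419}{a{\left(-200 \right)}} = \frac{2^{2}}{-365} - \frac{2419}{\left(-200\right)^{2}} = 4 \left(- \frac{1}{365}\right) - \frac{2419}{40000} = - \frac{4}{365} - \frac{2419}{40000} = - \frac{208587}{2920000}$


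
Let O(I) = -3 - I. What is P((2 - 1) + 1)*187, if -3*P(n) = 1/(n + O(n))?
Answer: 187/9 ≈ 20.778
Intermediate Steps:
P(n) = 1/9 (P(n) = -1/(3*(n + (-3 - n))) = -1/3/(-3) = -1/3*(-1/3) = 1/9)
P((2 - 1) + 1)*187 = (1/9)*187 = 187/9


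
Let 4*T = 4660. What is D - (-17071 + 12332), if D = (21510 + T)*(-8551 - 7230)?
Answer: -357829436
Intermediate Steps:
T = 1165 (T = (1/4)*4660 = 1165)
D = -357834175 (D = (21510 + 1165)*(-8551 - 7230) = 22675*(-15781) = -357834175)
D - (-17071 + 12332) = -357834175 - (-17071 + 12332) = -357834175 - 1*(-4739) = -357834175 + 4739 = -357829436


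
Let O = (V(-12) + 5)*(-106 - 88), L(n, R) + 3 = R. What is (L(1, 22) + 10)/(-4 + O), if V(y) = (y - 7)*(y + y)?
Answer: -29/89438 ≈ -0.00032425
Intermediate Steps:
L(n, R) = -3 + R
V(y) = 2*y*(-7 + y) (V(y) = (-7 + y)*(2*y) = 2*y*(-7 + y))
O = -89434 (O = (2*(-12)*(-7 - 12) + 5)*(-106 - 88) = (2*(-12)*(-19) + 5)*(-194) = (456 + 5)*(-194) = 461*(-194) = -89434)
(L(1, 22) + 10)/(-4 + O) = ((-3 + 22) + 10)/(-4 - 89434) = (19 + 10)/(-89438) = -1/89438*29 = -29/89438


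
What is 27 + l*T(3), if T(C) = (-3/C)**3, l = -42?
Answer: 69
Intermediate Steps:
T(C) = -27/C**3
27 + l*T(3) = 27 - (-1134)/3**3 = 27 - (-1134)/27 = 27 - 42*(-1) = 27 + 42 = 69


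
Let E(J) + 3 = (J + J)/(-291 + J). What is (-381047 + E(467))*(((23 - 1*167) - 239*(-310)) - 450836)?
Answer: 6318925114185/44 ≈ 1.4361e+11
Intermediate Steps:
E(J) = -3 + 2*J/(-291 + J) (E(J) = -3 + (J + J)/(-291 + J) = -3 + (2*J)/(-291 + J) = -3 + 2*J/(-291 + J))
(-381047 + E(467))*(((23 - 1*167) - 239*(-310)) - 450836) = (-381047 + (873 - 1*467)/(-291 + 467))*(((23 - 1*167) - 239*(-310)) - 450836) = (-381047 + (873 - 467)/176)*(((23 - 167) + 74090) - 450836) = (-381047 + (1/176)*406)*((-144 + 74090) - 450836) = (-381047 + 203/88)*(73946 - 450836) = -33531933/88*(-376890) = 6318925114185/44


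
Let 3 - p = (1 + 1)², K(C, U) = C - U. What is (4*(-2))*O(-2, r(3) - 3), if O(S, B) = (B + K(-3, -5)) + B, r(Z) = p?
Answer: 48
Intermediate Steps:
p = -1 (p = 3 - (1 + 1)² = 3 - 1*2² = 3 - 1*4 = 3 - 4 = -1)
r(Z) = -1
O(S, B) = 2 + 2*B (O(S, B) = (B + (-3 - 1*(-5))) + B = (B + (-3 + 5)) + B = (B + 2) + B = (2 + B) + B = 2 + 2*B)
(4*(-2))*O(-2, r(3) - 3) = (4*(-2))*(2 + 2*(-1 - 3)) = -8*(2 + 2*(-4)) = -8*(2 - 8) = -8*(-6) = 48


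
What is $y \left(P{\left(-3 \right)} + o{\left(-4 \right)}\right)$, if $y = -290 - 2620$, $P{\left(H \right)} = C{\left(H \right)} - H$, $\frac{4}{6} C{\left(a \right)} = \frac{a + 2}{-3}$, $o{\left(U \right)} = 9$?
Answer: $-36375$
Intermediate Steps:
$C{\left(a \right)} = -1 - \frac{a}{2}$ ($C{\left(a \right)} = \frac{3 \frac{a + 2}{-3}}{2} = \frac{3 \left(2 + a\right) \left(- \frac{1}{3}\right)}{2} = \frac{3 \left(- \frac{2}{3} - \frac{a}{3}\right)}{2} = -1 - \frac{a}{2}$)
$P{\left(H \right)} = -1 - \frac{3 H}{2}$ ($P{\left(H \right)} = \left(-1 - \frac{H}{2}\right) - H = -1 - \frac{3 H}{2}$)
$y = -2910$
$y \left(P{\left(-3 \right)} + o{\left(-4 \right)}\right) = - 2910 \left(\left(-1 - - \frac{9}{2}\right) + 9\right) = - 2910 \left(\left(-1 + \frac{9}{2}\right) + 9\right) = - 2910 \left(\frac{7}{2} + 9\right) = \left(-2910\right) \frac{25}{2} = -36375$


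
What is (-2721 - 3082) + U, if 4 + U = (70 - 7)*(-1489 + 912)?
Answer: -42158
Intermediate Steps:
U = -36355 (U = -4 + (70 - 7)*(-1489 + 912) = -4 + 63*(-577) = -4 - 36351 = -36355)
(-2721 - 3082) + U = (-2721 - 3082) - 36355 = -5803 - 36355 = -42158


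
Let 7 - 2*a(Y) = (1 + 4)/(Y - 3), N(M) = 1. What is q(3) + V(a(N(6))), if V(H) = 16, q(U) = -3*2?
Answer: 10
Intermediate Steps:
q(U) = -6
a(Y) = 7/2 - 5/(2*(-3 + Y)) (a(Y) = 7/2 - (1 + 4)/(2*(Y - 3)) = 7/2 - 5/(2*(-3 + Y)))
q(3) + V(a(N(6))) = -6 + 16 = 10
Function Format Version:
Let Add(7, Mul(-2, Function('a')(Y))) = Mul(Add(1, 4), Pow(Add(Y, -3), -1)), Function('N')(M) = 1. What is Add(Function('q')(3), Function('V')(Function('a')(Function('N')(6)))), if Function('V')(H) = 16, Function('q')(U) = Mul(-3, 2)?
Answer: 10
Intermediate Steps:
Function('q')(U) = -6
Function('a')(Y) = Add(Rational(7, 2), Mul(Rational(-5, 2), Pow(Add(-3, Y), -1))) (Function('a')(Y) = Add(Rational(7, 2), Mul(Rational(-1, 2), Mul(Add(1, 4), Pow(Add(Y, -3), -1)))) = Add(Rational(7, 2), Mul(Rational(-1, 2), Mul(5, Pow(Add(-3, Y), -1)))) = Add(Rational(7, 2), Mul(Rational(-5, 2), Pow(Add(-3, Y), -1))))
Add(Function('q')(3), Function('V')(Function('a')(Function('N')(6)))) = Add(-6, 16) = 10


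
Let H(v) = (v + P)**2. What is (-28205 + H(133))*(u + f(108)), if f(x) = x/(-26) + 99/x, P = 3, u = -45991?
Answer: 69663055609/156 ≈ 4.4656e+8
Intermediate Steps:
H(v) = (3 + v)**2 (H(v) = (v + 3)**2 = (3 + v)**2)
f(x) = 99/x - x/26 (f(x) = x*(-1/26) + 99/x = -x/26 + 99/x = 99/x - x/26)
(-28205 + H(133))*(u + f(108)) = (-28205 + (3 + 133)**2)*(-45991 + (99/108 - 1/26*108)) = (-28205 + 136**2)*(-45991 + (99*(1/108) - 54/13)) = (-28205 + 18496)*(-45991 + (11/12 - 54/13)) = -9709*(-45991 - 505/156) = -9709*(-7175101/156) = 69663055609/156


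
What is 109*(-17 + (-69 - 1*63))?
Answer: -16241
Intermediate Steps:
109*(-17 + (-69 - 1*63)) = 109*(-17 + (-69 - 63)) = 109*(-17 - 132) = 109*(-149) = -16241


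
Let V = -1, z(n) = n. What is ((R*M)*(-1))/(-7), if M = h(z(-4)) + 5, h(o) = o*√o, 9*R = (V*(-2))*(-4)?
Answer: -40/63 + 64*I/63 ≈ -0.63492 + 1.0159*I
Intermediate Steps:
R = -8/9 (R = (-1*(-2)*(-4))/9 = (2*(-4))/9 = (⅑)*(-8) = -8/9 ≈ -0.88889)
h(o) = o^(3/2)
M = 5 - 8*I (M = (-4)^(3/2) + 5 = -8*I + 5 = 5 - 8*I ≈ 5.0 - 8.0*I)
((R*M)*(-1))/(-7) = (-8*(5 - 8*I)/9*(-1))/(-7) = -(-40/9 + 64*I/9)*(-1)/7 = -(40/9 - 64*I/9)/7 = -40/63 + 64*I/63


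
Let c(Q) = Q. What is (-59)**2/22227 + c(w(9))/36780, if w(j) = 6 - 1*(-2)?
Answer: 3561361/22708585 ≈ 0.15683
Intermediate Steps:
w(j) = 8 (w(j) = 6 + 2 = 8)
(-59)**2/22227 + c(w(9))/36780 = (-59)**2/22227 + 8/36780 = 3481*(1/22227) + 8*(1/36780) = 3481/22227 + 2/9195 = 3561361/22708585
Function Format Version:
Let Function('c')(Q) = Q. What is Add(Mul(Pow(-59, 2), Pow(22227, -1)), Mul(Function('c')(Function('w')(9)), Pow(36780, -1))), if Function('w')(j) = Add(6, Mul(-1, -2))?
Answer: Rational(3561361, 22708585) ≈ 0.15683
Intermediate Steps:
Function('w')(j) = 8 (Function('w')(j) = Add(6, 2) = 8)
Add(Mul(Pow(-59, 2), Pow(22227, -1)), Mul(Function('c')(Function('w')(9)), Pow(36780, -1))) = Add(Mul(Pow(-59, 2), Pow(22227, -1)), Mul(8, Pow(36780, -1))) = Add(Mul(3481, Rational(1, 22227)), Mul(8, Rational(1, 36780))) = Add(Rational(3481, 22227), Rational(2, 9195)) = Rational(3561361, 22708585)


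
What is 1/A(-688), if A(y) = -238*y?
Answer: 1/163744 ≈ 6.1071e-6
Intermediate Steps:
1/A(-688) = 1/(-238*(-688)) = 1/163744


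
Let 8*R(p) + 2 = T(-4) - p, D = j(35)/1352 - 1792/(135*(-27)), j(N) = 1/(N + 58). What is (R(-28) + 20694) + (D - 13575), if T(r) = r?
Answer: 1088059442489/152769240 ≈ 7122.2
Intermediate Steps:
j(N) = 1/(58 + N)
D = 75107519/152769240 (D = 1/((58 + 35)*1352) - 1792/(135*(-27)) = (1/1352)/93 - 1792/(-3645) = (1/93)*(1/1352) - 1792*(-1/3645) = 1/125736 + 1792/3645 = 75107519/152769240 ≈ 0.49164)
R(p) = -¾ - p/8 (R(p) = -¼ + (-4 - p)/8 = -¼ + (-½ - p/8) = -¾ - p/8)
(R(-28) + 20694) + (D - 13575) = ((-¾ - ⅛*(-28)) + 20694) + (75107519/152769240 - 13575) = ((-¾ + 7/2) + 20694) - 2073767325481/152769240 = (11/4 + 20694) - 2073767325481/152769240 = 82787/4 - 2073767325481/152769240 = 1088059442489/152769240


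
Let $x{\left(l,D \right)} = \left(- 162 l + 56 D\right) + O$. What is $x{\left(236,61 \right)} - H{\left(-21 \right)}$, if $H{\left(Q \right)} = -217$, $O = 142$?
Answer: $-34457$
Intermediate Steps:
$x{\left(l,D \right)} = 142 - 162 l + 56 D$ ($x{\left(l,D \right)} = \left(- 162 l + 56 D\right) + 142 = 142 - 162 l + 56 D$)
$x{\left(236,61 \right)} - H{\left(-21 \right)} = \left(142 - 38232 + 56 \cdot 61\right) - -217 = \left(142 - 38232 + 3416\right) + 217 = -34674 + 217 = -34457$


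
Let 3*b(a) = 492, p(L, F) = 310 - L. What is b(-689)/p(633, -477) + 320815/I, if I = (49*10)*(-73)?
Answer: -21897905/2310742 ≈ -9.4766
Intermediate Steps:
I = -35770 (I = 490*(-73) = -35770)
b(a) = 164 (b(a) = (1/3)*492 = 164)
b(-689)/p(633, -477) + 320815/I = 164/(310 - 1*633) + 320815/(-35770) = 164/(310 - 633) + 320815*(-1/35770) = 164/(-323) - 64163/7154 = 164*(-1/323) - 64163/7154 = -164/323 - 64163/7154 = -21897905/2310742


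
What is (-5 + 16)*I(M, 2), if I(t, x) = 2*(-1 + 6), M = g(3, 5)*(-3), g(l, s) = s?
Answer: 110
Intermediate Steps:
M = -15 (M = 5*(-3) = -15)
I(t, x) = 10 (I(t, x) = 2*5 = 10)
(-5 + 16)*I(M, 2) = (-5 + 16)*10 = 11*10 = 110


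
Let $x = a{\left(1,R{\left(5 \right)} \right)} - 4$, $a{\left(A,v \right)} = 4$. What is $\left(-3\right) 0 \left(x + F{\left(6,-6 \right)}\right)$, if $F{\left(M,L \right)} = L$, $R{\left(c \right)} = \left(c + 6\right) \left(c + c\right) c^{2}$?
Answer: $0$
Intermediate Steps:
$R{\left(c \right)} = 2 c^{3} \left(6 + c\right)$ ($R{\left(c \right)} = \left(6 + c\right) 2 c c^{2} = 2 c \left(6 + c\right) c^{2} = 2 c^{3} \left(6 + c\right)$)
$x = 0$ ($x = 4 - 4 = 0$)
$\left(-3\right) 0 \left(x + F{\left(6,-6 \right)}\right) = \left(-3\right) 0 \left(0 - 6\right) = 0 \left(-6\right) = 0$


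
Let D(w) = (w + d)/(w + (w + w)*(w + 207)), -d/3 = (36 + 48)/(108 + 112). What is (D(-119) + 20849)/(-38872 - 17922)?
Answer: -58481461/159307170 ≈ -0.36710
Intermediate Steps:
d = -63/55 (d = -3*(36 + 48)/(108 + 112) = -252/220 = -3*21/55 = -63/55 ≈ -1.1455)
D(w) = (-63/55 + w)/(w + 2*w*(207 + w)) (D(w) = (w - 63/55)/(w + (w + w)*(w + 207)) = (-63/55 + w)/(w + (2*w)*(207 + w)) = (-63/55 + w)/(w + 2*w*(207 + w)))
(D(-119) + 20849)/(-38872 - 17922) = ((-63/55 - 119)/((-119)*(415 + 2*(-119))) + 20849)/(-38872 - 17922) = (-1/119*(-6608/55)/(415 - 238) + 20849)/(-56794) = (-1/119*(-6608/55)/177 + 20849)*(-1/56794) = (-1/119*1/177*(-6608/55) + 20849)*(-1/56794) = (16/2805 + 20849)*(-1/56794) = (58481461/2805)*(-1/56794) = -58481461/159307170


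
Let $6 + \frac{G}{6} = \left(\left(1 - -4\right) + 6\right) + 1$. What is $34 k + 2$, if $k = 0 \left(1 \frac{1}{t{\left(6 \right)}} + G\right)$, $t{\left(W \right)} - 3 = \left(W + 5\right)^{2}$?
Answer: $2$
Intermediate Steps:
$t{\left(W \right)} = 3 + \left(5 + W\right)^{2}$ ($t{\left(W \right)} = 3 + \left(W + 5\right)^{2} = 3 + \left(5 + W\right)^{2}$)
$G = 36$ ($G = -36 + 6 \left(\left(\left(1 - -4\right) + 6\right) + 1\right) = -36 + 6 \left(\left(\left(1 + 4\right) + 6\right) + 1\right) = -36 + 6 \left(\left(5 + 6\right) + 1\right) = -36 + 6 \left(11 + 1\right) = -36 + 6 \cdot 12 = -36 + 72 = 36$)
$k = 0$ ($k = 0 \left(1 \frac{1}{3 + \left(5 + 6\right)^{2}} + 36\right) = 0 \left(1 \frac{1}{3 + 11^{2}} + 36\right) = 0 \left(1 \frac{1}{3 + 121} + 36\right) = 0 \left(1 \cdot \frac{1}{124} + 36\right) = 0 \left(\frac{1}{124} + 36\right) = 0 \cdot \frac{4465}{124} = 0$)
$34 k + 2 = 34 \cdot 0 + 2 = 0 + 2 = 2$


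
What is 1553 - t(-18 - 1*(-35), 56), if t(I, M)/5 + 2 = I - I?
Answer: 1563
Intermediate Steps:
t(I, M) = -10 (t(I, M) = -10 + 5*(I - I) = -10 + 5*0 = -10 + 0 = -10)
1553 - t(-18 - 1*(-35), 56) = 1553 - 1*(-10) = 1553 + 10 = 1563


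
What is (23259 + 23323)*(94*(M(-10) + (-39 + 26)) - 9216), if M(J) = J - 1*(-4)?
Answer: -512495164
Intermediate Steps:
M(J) = 4 + J (M(J) = J + 4 = 4 + J)
(23259 + 23323)*(94*(M(-10) + (-39 + 26)) - 9216) = (23259 + 23323)*(94*((4 - 10) + (-39 + 26)) - 9216) = 46582*(94*(-6 - 13) - 9216) = 46582*(94*(-19) - 9216) = 46582*(-1786 - 9216) = 46582*(-11002) = -512495164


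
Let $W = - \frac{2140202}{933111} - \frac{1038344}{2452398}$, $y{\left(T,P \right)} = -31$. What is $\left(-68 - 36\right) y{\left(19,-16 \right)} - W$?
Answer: $\frac{1230648117847742}{381393258363} \approx 3226.7$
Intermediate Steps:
$W = - \frac{1036252885430}{381393258363}$ ($W = \left(-2140202\right) \frac{1}{933111} - \frac{519172}{1226199} = - \frac{2140202}{933111} - \frac{519172}{1226199} = - \frac{1036252885430}{381393258363} \approx -2.717$)
$\left(-68 - 36\right) y{\left(19,-16 \right)} - W = \left(-68 - 36\right) \left(-31\right) - - \frac{1036252885430}{381393258363} = \left(-68 - 36\right) \left(-31\right) + \frac{1036252885430}{381393258363} = \left(-104\right) \left(-31\right) + \frac{1036252885430}{381393258363} = 3224 + \frac{1036252885430}{381393258363} = \frac{1230648117847742}{381393258363}$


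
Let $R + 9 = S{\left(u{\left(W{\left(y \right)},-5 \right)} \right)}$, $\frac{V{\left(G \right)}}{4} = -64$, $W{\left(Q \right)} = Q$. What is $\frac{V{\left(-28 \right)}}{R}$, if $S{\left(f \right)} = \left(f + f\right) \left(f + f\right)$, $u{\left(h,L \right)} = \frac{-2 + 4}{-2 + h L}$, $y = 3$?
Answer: $\frac{73984}{2585} \approx 28.621$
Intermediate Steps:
$V{\left(G \right)} = -256$ ($V{\left(G \right)} = 4 \left(-64\right) = -256$)
$u{\left(h,L \right)} = \frac{2}{-2 + L h}$
$S{\left(f \right)} = 4 f^{2}$ ($S{\left(f \right)} = 2 f 2 f = 4 f^{2}$)
$R = - \frac{2585}{289}$ ($R = -9 + 4 \left(\frac{2}{-2 - 15}\right)^{2} = -9 + 4 \left(\frac{2}{-17}\right)^{2} = -9 + 4 \left(2 \left(- \frac{1}{17}\right)\right)^{2} = -9 + 4 \left(- \frac{2}{17}\right)^{2} = -9 + 4 \cdot \frac{4}{289} = -9 + \frac{16}{289} = - \frac{2585}{289} \approx -8.9446$)
$\frac{V{\left(-28 \right)}}{R} = - \frac{256}{- \frac{2585}{289}} = \left(-256\right) \left(- \frac{289}{2585}\right) = \frac{73984}{2585}$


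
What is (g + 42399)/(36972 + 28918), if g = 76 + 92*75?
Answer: 9875/13178 ≈ 0.74936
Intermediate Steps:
g = 6976 (g = 76 + 6900 = 6976)
(g + 42399)/(36972 + 28918) = (6976 + 42399)/(36972 + 28918) = 49375/65890 = 49375*(1/65890) = 9875/13178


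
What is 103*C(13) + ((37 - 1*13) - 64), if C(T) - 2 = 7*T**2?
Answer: 122015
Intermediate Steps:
C(T) = 2 + 7*T**2
103*C(13) + ((37 - 1*13) - 64) = 103*(2 + 7*13**2) + ((37 - 1*13) - 64) = 103*(2 + 7*169) + ((37 - 13) - 64) = 103*(2 + 1183) + (24 - 64) = 103*1185 - 40 = 122055 - 40 = 122015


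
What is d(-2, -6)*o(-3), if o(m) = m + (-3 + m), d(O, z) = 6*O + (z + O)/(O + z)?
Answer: 99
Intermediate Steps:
d(O, z) = 1 + 6*O (d(O, z) = 6*O + (O + z)/(O + z) = 6*O + 1 = 1 + 6*O)
o(m) = -3 + 2*m
d(-2, -6)*o(-3) = (1 + 6*(-2))*(-3 + 2*(-3)) = (1 - 12)*(-3 - 6) = -11*(-9) = 99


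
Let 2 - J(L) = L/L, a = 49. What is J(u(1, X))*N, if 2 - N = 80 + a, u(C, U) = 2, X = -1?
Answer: -127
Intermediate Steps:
J(L) = 1 (J(L) = 2 - L/L = 2 - 1*1 = 2 - 1 = 1)
N = -127 (N = 2 - (80 + 49) = 2 - 1*129 = 2 - 129 = -127)
J(u(1, X))*N = 1*(-127) = -127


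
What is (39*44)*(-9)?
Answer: -15444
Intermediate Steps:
(39*44)*(-9) = 1716*(-9) = -15444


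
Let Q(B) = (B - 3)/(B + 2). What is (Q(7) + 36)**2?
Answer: 107584/81 ≈ 1328.2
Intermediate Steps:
Q(B) = (-3 + B)/(2 + B)
(Q(7) + 36)**2 = ((-3 + 7)/(2 + 7) + 36)**2 = (4/9 + 36)**2 = (328/9)**2 = 107584/81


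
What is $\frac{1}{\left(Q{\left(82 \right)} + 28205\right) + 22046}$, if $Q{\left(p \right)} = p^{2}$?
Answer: $\frac{1}{56975} \approx 1.7552 \cdot 10^{-5}$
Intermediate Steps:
$\frac{1}{\left(Q{\left(82 \right)} + 28205\right) + 22046} = \frac{1}{\left(82^{2} + 28205\right) + 22046} = \frac{1}{\left(6724 + 28205\right) + 22046} = \frac{1}{34929 + 22046} = \frac{1}{56975}$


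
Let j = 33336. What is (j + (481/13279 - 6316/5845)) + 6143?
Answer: 437730190418/11087965 ≈ 39478.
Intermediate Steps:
(j + (481/13279 - 6316/5845)) + 6143 = (33336 + (481/13279 - 6316/5845)) + 6143 = (33336 - 11579817/11087965) + 6143 = 369616821423/11087965 + 6143 = 437730190418/11087965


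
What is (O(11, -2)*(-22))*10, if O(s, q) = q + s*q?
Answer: 5280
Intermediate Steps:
O(s, q) = q + q*s
(O(11, -2)*(-22))*10 = (-2*(1 + 11)*(-22))*10 = (-2*12*(-22))*10 = -24*(-22)*10 = 528*10 = 5280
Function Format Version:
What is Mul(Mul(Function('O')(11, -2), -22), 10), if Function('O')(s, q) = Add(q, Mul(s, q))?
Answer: 5280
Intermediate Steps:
Function('O')(s, q) = Add(q, Mul(q, s))
Mul(Mul(Function('O')(11, -2), -22), 10) = Mul(Mul(Mul(-2, Add(1, 11)), -22), 10) = Mul(Mul(Mul(-2, 12), -22), 10) = Mul(Mul(-24, -22), 10) = Mul(528, 10) = 5280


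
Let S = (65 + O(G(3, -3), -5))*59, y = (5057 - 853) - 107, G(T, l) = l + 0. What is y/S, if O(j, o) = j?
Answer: 4097/3658 ≈ 1.1200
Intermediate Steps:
G(T, l) = l
y = 4097 (y = 4204 - 107 = 4097)
S = 3658 (S = (65 - 3)*59 = 62*59 = 3658)
y/S = 4097/3658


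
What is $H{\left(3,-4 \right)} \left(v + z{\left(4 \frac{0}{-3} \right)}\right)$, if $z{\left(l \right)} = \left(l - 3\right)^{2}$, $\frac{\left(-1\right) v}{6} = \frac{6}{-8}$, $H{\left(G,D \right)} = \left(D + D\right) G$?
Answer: $-324$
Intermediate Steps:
$H{\left(G,D \right)} = 2 D G$
$v = \frac{9}{2}$ ($v = - 6 \frac{6}{-8} = - 6 \cdot 6 \left(- \frac{1}{8}\right) = \left(-6\right) \left(- \frac{3}{4}\right) = \frac{9}{2} \approx 4.5$)
$z{\left(l \right)} = \left(-3 + l\right)^{2}$
$H{\left(3,-4 \right)} \left(v + z{\left(4 \frac{0}{-3} \right)}\right) = 2 \left(-4\right) 3 \left(\frac{9}{2} + \left(-3 + 4 \frac{0}{-3}\right)^{2}\right) = - 24 \left(\frac{9}{2} + \left(-3 + 4 \cdot 0 \left(- \frac{1}{3}\right)\right)^{2}\right) = - 24 \left(\frac{9}{2} + \left(-3 + 4 \cdot 0\right)^{2}\right) = - 24 \left(\frac{9}{2} + \left(-3 + 0\right)^{2}\right) = - 24 \left(\frac{9}{2} + \left(-3\right)^{2}\right) = - 24 \left(\frac{9}{2} + 9\right) = \left(-24\right) \frac{27}{2} = -324$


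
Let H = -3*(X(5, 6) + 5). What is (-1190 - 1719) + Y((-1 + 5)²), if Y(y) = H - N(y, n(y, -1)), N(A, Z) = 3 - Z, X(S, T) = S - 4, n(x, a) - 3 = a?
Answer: -2928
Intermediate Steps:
n(x, a) = 3 + a
X(S, T) = -4 + S
H = -18 (H = -3*((-4 + 5) + 5) = -3*(1 + 5) = -3*6 = -18)
Y(y) = -19 (Y(y) = -18 - (3 - (3 - 1)) = -18 - (3 - 1*2) = -18 - (3 - 2) = -18 - 1*1 = -18 - 1 = -19)
(-1190 - 1719) + Y((-1 + 5)²) = (-1190 - 1719) - 19 = -2909 - 19 = -2928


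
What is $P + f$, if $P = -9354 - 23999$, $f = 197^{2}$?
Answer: $5456$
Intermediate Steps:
$f = 38809$
$P = -33353$
$P + f = -33353 + 38809 = 5456$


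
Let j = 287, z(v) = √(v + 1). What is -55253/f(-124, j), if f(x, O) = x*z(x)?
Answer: -55253*I*√123/15252 ≈ -40.177*I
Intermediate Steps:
z(v) = √(1 + v)
f(x, O) = x*√(1 + x)
-55253/f(-124, j) = -55253*(-1/(124*√(1 - 124))) = -55253*I*√123/15252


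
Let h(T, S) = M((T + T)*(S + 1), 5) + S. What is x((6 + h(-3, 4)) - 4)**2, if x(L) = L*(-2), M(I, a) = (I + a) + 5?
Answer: 784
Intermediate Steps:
M(I, a) = 5 + I + a
h(T, S) = 10 + S + 2*T*(1 + S) (h(T, S) = (5 + (T + T)*(S + 1) + 5) + S = (5 + (2*T)*(1 + S) + 5) + S = (5 + 2*T*(1 + S) + 5) + S = (10 + 2*T*(1 + S)) + S = 10 + S + 2*T*(1 + S))
x(L) = -2*L
x((6 + h(-3, 4)) - 4)**2 = (-2*((6 + (10 + 4 + 2*(-3)*(1 + 4))) - 4))**2 = (-2*((6 + (10 + 4 + 2*(-3)*5)) - 4))**2 = (-2*((6 + (10 + 4 - 30)) - 4))**2 = (-2*((6 - 16) - 4))**2 = (-2*(-10 - 4))**2 = (-2*(-14))**2 = 28**2 = 784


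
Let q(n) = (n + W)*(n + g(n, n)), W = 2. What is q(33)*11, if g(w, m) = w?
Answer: 25410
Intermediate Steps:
q(n) = 2*n*(2 + n) (q(n) = (n + 2)*(n + n) = (2 + n)*(2*n) = 2*n*(2 + n))
q(33)*11 = (2*33*(2 + 33))*11 = (2*33*35)*11 = 2310*11 = 25410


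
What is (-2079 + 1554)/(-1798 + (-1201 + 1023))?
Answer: 525/1976 ≈ 0.26569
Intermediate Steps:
(-2079 + 1554)/(-1798 + (-1201 + 1023)) = -525/(-1798 - 178) = -525/(-1976) = -525*(-1/1976) = 525/1976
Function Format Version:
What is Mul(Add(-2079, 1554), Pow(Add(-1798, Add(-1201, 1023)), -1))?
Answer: Rational(525, 1976) ≈ 0.26569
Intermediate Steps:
Mul(Add(-2079, 1554), Pow(Add(-1798, Add(-1201, 1023)), -1)) = Mul(-525, Pow(Add(-1798, -178), -1)) = Mul(-525, Pow(-1976, -1)) = Mul(-525, Rational(-1, 1976)) = Rational(525, 1976)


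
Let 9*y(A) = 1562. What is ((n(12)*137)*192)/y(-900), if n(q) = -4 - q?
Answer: -1893888/781 ≈ -2425.0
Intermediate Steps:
y(A) = 1562/9 (y(A) = (1/9)*1562 = 1562/9)
((n(12)*137)*192)/y(-900) = (((-4 - 1*12)*137)*192)/(1562/9) = (((-4 - 12)*137)*192)*(9/1562) = (-16*137*192)*(9/1562) = -2192*192*(9/1562) = -420864*9/1562 = -1893888/781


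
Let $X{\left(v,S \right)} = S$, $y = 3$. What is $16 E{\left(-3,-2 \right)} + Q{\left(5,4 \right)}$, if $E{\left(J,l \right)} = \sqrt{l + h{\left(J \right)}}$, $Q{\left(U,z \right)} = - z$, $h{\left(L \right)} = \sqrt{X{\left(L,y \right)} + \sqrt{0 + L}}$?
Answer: $-4 + 16 \sqrt{-2 + \sqrt{3 + i \sqrt{3}}} \approx 2.4023 + 9.6309 i$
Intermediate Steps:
$h{\left(L \right)} = \sqrt{3 + \sqrt{L}}$ ($h{\left(L \right)} = \sqrt{3 + \sqrt{0 + L}} = \sqrt{3 + \sqrt{L}}$)
$E{\left(J,l \right)} = \sqrt{l + \sqrt{3 + \sqrt{J}}}$
$16 E{\left(-3,-2 \right)} + Q{\left(5,4 \right)} = 16 \sqrt{-2 + \sqrt{3 + \sqrt{-3}}} - 4 = 16 \sqrt{-2 + \sqrt{3 + i \sqrt{3}}} - 4 = -4 + 16 \sqrt{-2 + \sqrt{3 + i \sqrt{3}}}$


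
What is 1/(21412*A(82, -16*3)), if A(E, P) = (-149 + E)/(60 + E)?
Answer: -71/717302 ≈ -9.8982e-5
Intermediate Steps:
A(E, P) = (-149 + E)/(60 + E)
1/(21412*A(82, -16*3)) = 1/(21412*(((-149 + 82)/(60 + 82)))) = 1/(21412*((-67/142))) = 1/(21412*(((1/142)*(-67)))) = 1/(21412*(-67/142)) = (1/21412)*(-142/67) = -71/717302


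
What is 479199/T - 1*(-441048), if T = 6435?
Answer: 946207693/2145 ≈ 4.4112e+5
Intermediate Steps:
479199/T - 1*(-441048) = 479199/6435 - 1*(-441048) = 479199*(1/6435) + 441048 = 159733/2145 + 441048 = 946207693/2145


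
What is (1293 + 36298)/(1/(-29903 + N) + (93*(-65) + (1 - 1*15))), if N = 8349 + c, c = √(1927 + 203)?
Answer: -105812895981705448/17055155267547439 + 37591*√2130/17055155267547439 ≈ -6.2042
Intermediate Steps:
c = √2130 ≈ 46.152
N = 8349 + √2130 ≈ 8395.2
(1293 + 36298)/(1/(-29903 + N) + (93*(-65) + (1 - 1*15))) = (1293 + 36298)/(1/(-29903 + (8349 + √2130)) + (93*(-65) + (1 - 1*15))) = 37591/(1/(-21554 + √2130) + (-6045 + (1 - 15))) = 37591/(1/(-21554 + √2130) + (-6045 - 14)) = 37591/(1/(-21554 + √2130) - 6059) = 37591/(-6059 + 1/(-21554 + √2130))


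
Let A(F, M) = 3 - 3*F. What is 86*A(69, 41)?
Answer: -17544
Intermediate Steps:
86*A(69, 41) = 86*(3 - 3*69) = 86*(3 - 207) = 86*(-204) = -17544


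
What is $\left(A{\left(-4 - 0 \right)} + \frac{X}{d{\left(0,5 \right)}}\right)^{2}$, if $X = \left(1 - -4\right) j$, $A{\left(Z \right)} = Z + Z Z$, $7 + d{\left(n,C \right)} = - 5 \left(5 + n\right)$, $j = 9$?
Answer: $\frac{114921}{1024} \approx 112.23$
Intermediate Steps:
$d{\left(n,C \right)} = -32 - 5 n$ ($d{\left(n,C \right)} = -7 - 5 \left(5 + n\right) = -7 - \left(25 + 5 n\right) = -32 - 5 n$)
$A{\left(Z \right)} = Z + Z^{2}$
$X = 45$ ($X = \left(1 - -4\right) 9 = \left(1 + 4\right) 9 = 5 \cdot 9 = 45$)
$\left(A{\left(-4 - 0 \right)} + \frac{X}{d{\left(0,5 \right)}}\right)^{2} = \left(\left(-4 - 0\right) \left(1 - 4\right) + \frac{45}{-32 - 0}\right)^{2} = \left(\left(-4 + 0\right) \left(1 + \left(-4 + 0\right)\right) + \frac{45}{-32 + 0}\right)^{2} = \left(- 4 \left(1 - 4\right) + \frac{45}{-32}\right)^{2} = \left(\left(-4\right) \left(-3\right) + 45 \left(- \frac{1}{32}\right)\right)^{2} = \left(12 - \frac{45}{32}\right)^{2} = \left(\frac{339}{32}\right)^{2} = \frac{114921}{1024}$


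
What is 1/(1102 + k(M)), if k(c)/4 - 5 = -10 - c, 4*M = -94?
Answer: 1/1176 ≈ 0.00085034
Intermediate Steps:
M = -47/2 (M = (¼)*(-94) = -47/2 ≈ -23.500)
k(c) = -20 - 4*c (k(c) = 20 + 4*(-10 - c) = 20 + (-40 - 4*c) = -20 - 4*c)
1/(1102 + k(M)) = 1/(1102 + (-20 - 4*(-47/2))) = 1/(1102 + (-20 + 94)) = 1/(1102 + 74) = 1/1176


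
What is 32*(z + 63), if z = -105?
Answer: -1344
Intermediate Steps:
32*(z + 63) = 32*(-105 + 63) = 32*(-42) = -1344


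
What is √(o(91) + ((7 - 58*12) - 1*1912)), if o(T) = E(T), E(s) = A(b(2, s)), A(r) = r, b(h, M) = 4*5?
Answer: I*√2581 ≈ 50.804*I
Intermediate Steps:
b(h, M) = 20
E(s) = 20
o(T) = 20
√(o(91) + ((7 - 58*12) - 1*1912)) = √(20 + ((7 - 58*12) - 1*1912)) = √(20 + ((7 - 696) - 1912)) = √(20 + (-689 - 1912)) = √(20 - 2601) = √(-2581) = I*√2581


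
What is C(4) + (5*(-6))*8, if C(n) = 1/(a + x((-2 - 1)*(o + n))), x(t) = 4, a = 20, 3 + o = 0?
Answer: -5759/24 ≈ -239.96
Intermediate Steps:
o = -3 (o = -3 + 0 = -3)
C(n) = 1/24 (C(n) = 1/(20 + 4) = 1/24)
C(4) + (5*(-6))*8 = 1/24 + (5*(-6))*8 = 1/24 - 30*8 = 1/24 - 240 = -5759/24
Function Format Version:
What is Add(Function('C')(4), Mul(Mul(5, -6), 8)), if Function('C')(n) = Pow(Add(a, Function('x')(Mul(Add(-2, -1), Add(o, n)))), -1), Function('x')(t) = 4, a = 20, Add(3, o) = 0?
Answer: Rational(-5759, 24) ≈ -239.96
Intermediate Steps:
o = -3 (o = Add(-3, 0) = -3)
Function('C')(n) = Rational(1, 24) (Function('C')(n) = Pow(Add(20, 4), -1) = Pow(24, -1) = Rational(1, 24))
Add(Function('C')(4), Mul(Mul(5, -6), 8)) = Add(Rational(1, 24), Mul(Mul(5, -6), 8)) = Add(Rational(1, 24), Mul(-30, 8)) = Add(Rational(1, 24), -240) = Rational(-5759, 24)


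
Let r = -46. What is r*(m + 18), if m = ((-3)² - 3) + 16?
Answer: -1840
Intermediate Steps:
m = 22 (m = (9 - 3) + 16 = 6 + 16 = 22)
r*(m + 18) = -46*(22 + 18) = -46*40 = -1840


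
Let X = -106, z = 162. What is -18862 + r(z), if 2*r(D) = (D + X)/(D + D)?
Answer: -1527815/81 ≈ -18862.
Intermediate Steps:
r(D) = (-106 + D)/(4*D) (r(D) = ((D - 106)/(D + D))/2 = ((-106 + D)/((2*D)))/2 = ((-106 + D)*(1/(2*D)))/2 = ((-106 + D)/(2*D))/2 = (-106 + D)/(4*D))
-18862 + r(z) = -18862 + (1/4)*(-106 + 162)/162 = -18862 + (1/4)*(1/162)*56 = -18862 + 7/81 = -1527815/81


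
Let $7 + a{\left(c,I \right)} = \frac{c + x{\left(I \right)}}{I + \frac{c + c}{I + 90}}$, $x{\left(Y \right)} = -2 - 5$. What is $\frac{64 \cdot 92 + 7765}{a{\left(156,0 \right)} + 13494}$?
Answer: $\frac{709956}{703559} \approx 1.0091$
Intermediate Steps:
$x{\left(Y \right)} = -7$
$a{\left(c,I \right)} = -7 + \frac{-7 + c}{I + \frac{2 c}{90 + I}}$ ($a{\left(c,I \right)} = -7 + \frac{c - 7}{I + \frac{c + c}{I + 90}} = -7 + \frac{-7 + c}{I + \frac{2 c}{90 + I}}$)
$\frac{64 \cdot 92 + 7765}{a{\left(156,0 \right)} + 13494} = \frac{64 \cdot 92 + 7765}{\frac{-630 - 0 - 7 \cdot 0^{2} + 76 \cdot 156 + 0 \cdot 156}{0^{2} + 2 \cdot 156 + 90 \cdot 0} + 13494} = \frac{5888 + 7765}{\frac{-630 + 0 - 0 + 11856 + 0}{0 + 312 + 0} + 13494} = \frac{13653}{\frac{-630 + 0 + 0 + 11856 + 0}{312} + 13494} = \frac{13653}{\frac{1}{312} \cdot 11226 + 13494} = \frac{13653}{\frac{1871}{52} + 13494} = \frac{13653}{\frac{703559}{52}} = 13653 \cdot \frac{52}{703559} = \frac{709956}{703559}$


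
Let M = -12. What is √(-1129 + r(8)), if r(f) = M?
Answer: I*√1141 ≈ 33.779*I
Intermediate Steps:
r(f) = -12
√(-1129 + r(8)) = √(-1129 - 12) = √(-1141) = I*√1141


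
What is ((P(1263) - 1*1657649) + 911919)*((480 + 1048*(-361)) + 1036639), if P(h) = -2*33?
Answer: -491323692636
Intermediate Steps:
P(h) = -66
((P(1263) - 1*1657649) + 911919)*((480 + 1048*(-361)) + 1036639) = ((-66 - 1*1657649) + 911919)*((480 + 1048*(-361)) + 1036639) = ((-66 - 1657649) + 911919)*((480 - 378328) + 1036639) = (-1657715 + 911919)*(-377848 + 1036639) = -745796*658791 = -491323692636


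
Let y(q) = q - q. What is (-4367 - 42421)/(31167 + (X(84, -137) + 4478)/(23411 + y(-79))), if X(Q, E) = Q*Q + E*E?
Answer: -91279489/60806745 ≈ -1.5011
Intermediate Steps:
X(Q, E) = E² + Q² (X(Q, E) = Q² + E² = E² + Q²)
y(q) = 0
(-4367 - 42421)/(31167 + (X(84, -137) + 4478)/(23411 + y(-79))) = (-4367 - 42421)/(31167 + (((-137)² + 84²) + 4478)/(23411 + 0)) = -46788/(31167 + ((18769 + 7056) + 4478)/23411) = -46788/(31167 + (25825 + 4478)*(1/23411)) = -46788/(31167 + 30303*(1/23411)) = -46788/(31167 + 30303/23411) = -46788/729680940/23411 = -46788*23411/729680940 = -91279489/60806745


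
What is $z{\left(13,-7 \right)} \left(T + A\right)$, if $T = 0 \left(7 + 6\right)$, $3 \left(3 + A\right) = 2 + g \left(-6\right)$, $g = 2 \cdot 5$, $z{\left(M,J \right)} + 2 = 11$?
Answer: $-201$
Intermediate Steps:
$z{\left(M,J \right)} = 9$ ($z{\left(M,J \right)} = -2 + 11 = 9$)
$g = 10$
$A = - \frac{67}{3}$ ($A = -3 + \frac{2 + 10 \left(-6\right)}{3} = -3 + \frac{2 - 60}{3} = -3 + \frac{1}{3} \left(-58\right) = -3 - \frac{58}{3} = - \frac{67}{3} \approx -22.333$)
$T = 0$ ($T = 0 \cdot 13 = 0$)
$z{\left(13,-7 \right)} \left(T + A\right) = 9 \left(0 - \frac{67}{3}\right) = 9 \left(- \frac{67}{3}\right) = -201$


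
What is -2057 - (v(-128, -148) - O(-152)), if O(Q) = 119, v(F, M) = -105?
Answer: -1833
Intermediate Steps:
-2057 - (v(-128, -148) - O(-152)) = -2057 - (-105 - 1*119) = -2057 - (-105 - 119) = -2057 - 1*(-224) = -2057 + 224 = -1833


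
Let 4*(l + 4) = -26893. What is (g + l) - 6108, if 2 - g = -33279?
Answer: 81783/4 ≈ 20446.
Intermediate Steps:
g = 33281 (g = 2 - 1*(-33279) = 2 + 33279 = 33281)
l = -26909/4 (l = -4 + (¼)*(-26893) = -4 - 26893/4 = -26909/4 ≈ -6727.3)
(g + l) - 6108 = (33281 - 26909/4) - 6108 = 106215/4 - 6108 = 81783/4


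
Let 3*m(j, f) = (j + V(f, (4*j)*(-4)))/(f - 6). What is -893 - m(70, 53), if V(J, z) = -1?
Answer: -41994/47 ≈ -893.49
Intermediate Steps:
m(j, f) = (-1 + j)/(3*(-6 + f)) (m(j, f) = ((j - 1)/(f - 6))/3 = ((-1 + j)/(-6 + f))/3 = (-1 + j)/(3*(-6 + f)))
-893 - m(70, 53) = -893 - (-1 + 70)/(3*(-6 + 53)) = -893 - 69/(3*47) = -893 - 1*23/47 = -893 - 23/47 = -41994/47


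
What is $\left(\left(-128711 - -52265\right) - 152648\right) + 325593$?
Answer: $96499$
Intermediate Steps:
$\left(\left(-128711 - -52265\right) - 152648\right) + 325593 = \left(\left(-128711 + 52265\right) - 152648\right) + 325593 = \left(-76446 - 152648\right) + 325593 = -229094 + 325593 = 96499$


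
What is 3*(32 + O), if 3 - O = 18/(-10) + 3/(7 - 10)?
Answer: 567/5 ≈ 113.40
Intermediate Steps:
O = 29/5 (O = 3 - (18/(-10) + 3/(7 - 10)) = 3 - (18*(-⅒) + 3/(-3)) = 3 - (-9/5 + 3*(-⅓)) = 3 - (-9/5 - 1) = 3 - 1*(-14/5) = 3 + 14/5 = 29/5 ≈ 5.8000)
3*(32 + O) = 3*(32 + 29/5) = 3*(189/5) = 567/5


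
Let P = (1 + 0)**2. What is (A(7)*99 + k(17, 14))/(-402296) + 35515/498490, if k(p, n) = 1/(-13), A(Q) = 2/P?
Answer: 18445543695/260702692952 ≈ 0.070753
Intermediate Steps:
P = 1 (P = 1**2 = 1)
A(Q) = 2 (A(Q) = 2/1 = 2*1 = 2)
k(p, n) = -1/13
(A(7)*99 + k(17, 14))/(-402296) + 35515/498490 = (2*99 - 1/13)/(-402296) + 35515/498490 = (198 - 1/13)*(-1/402296) + 35515*(1/498490) = (2573/13)*(-1/402296) + 7103/99698 = -2573/5229848 + 7103/99698 = 18445543695/260702692952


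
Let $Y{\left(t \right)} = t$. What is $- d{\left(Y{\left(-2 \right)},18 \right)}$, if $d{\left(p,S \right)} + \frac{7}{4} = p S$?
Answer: $\frac{151}{4} \approx 37.75$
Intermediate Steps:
$d{\left(p,S \right)} = - \frac{7}{4} + S p$ ($d{\left(p,S \right)} = - \frac{7}{4} + p S = - \frac{7}{4} + S p$)
$- d{\left(Y{\left(-2 \right)},18 \right)} = - (- \frac{7}{4} + 18 \left(-2\right)) = - (- \frac{7}{4} - 36) = \left(-1\right) \left(- \frac{151}{4}\right) = \frac{151}{4}$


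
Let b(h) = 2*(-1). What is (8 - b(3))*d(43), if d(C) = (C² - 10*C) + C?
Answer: 14620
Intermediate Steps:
b(h) = -2
d(C) = C² - 9*C
(8 - b(3))*d(43) = (8 - 1*(-2))*(43*(-9 + 43)) = (8 + 2)*(43*34) = 10*1462 = 14620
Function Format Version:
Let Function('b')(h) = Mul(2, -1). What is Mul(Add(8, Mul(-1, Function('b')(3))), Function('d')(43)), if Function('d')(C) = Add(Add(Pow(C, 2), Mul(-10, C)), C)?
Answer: 14620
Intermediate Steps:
Function('b')(h) = -2
Function('d')(C) = Add(Pow(C, 2), Mul(-9, C))
Mul(Add(8, Mul(-1, Function('b')(3))), Function('d')(43)) = Mul(Add(8, Mul(-1, -2)), Mul(43, Add(-9, 43))) = Mul(Add(8, 2), Mul(43, 34)) = Mul(10, 1462) = 14620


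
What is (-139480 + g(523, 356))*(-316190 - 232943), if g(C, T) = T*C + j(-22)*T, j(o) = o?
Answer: -21348094508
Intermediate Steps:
g(C, T) = -22*T + C*T (g(C, T) = T*C - 22*T = C*T - 22*T = -22*T + C*T)
(-139480 + g(523, 356))*(-316190 - 232943) = (-139480 + 356*(-22 + 523))*(-316190 - 232943) = (-139480 + 356*501)*(-549133) = (-139480 + 178356)*(-549133) = 38876*(-549133) = -21348094508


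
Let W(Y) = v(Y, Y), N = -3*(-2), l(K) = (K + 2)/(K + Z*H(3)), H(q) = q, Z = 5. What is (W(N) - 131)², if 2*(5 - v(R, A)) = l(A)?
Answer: 7022500/441 ≈ 15924.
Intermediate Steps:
l(K) = (2 + K)/(15 + K) (l(K) = (K + 2)/(K + 5*3) = (2 + K)/(K + 15) = (2 + K)/(15 + K))
N = 6
v(R, A) = 5 - (2 + A)/(2*(15 + A))
W(Y) = (148 + 9*Y)/(2*(15 + Y))
(W(N) - 131)² = ((148 + 9*6)/(2*(15 + 6)) - 131)² = ((½)*(148 + 54)/21 - 131)² = ((½)*(1/21)*202 - 131)² = (101/21 - 131)² = (-2650/21)² = 7022500/441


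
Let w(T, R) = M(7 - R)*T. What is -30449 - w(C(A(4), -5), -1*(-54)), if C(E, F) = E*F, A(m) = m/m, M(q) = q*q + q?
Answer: -19639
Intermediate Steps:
M(q) = q + q² (M(q) = q² + q = q + q²)
A(m) = 1
w(T, R) = T*(7 - R)*(8 - R) (w(T, R) = ((7 - R)*(1 + (7 - R)))*T = ((7 - R)*(8 - R))*T = T*(7 - R)*(8 - R))
-30449 - w(C(A(4), -5), -1*(-54)) = -30449 - 1*(-5)*(-8 - 1*(-54))*(-7 - 1*(-54)) = -30449 - (-5)*(-8 + 54)*(-7 + 54) = -30449 - (-5)*46*47 = -30449 - 1*(-10810) = -30449 + 10810 = -19639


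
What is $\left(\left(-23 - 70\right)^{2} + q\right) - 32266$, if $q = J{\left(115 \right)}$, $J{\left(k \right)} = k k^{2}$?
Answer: $1497258$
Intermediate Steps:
$J{\left(k \right)} = k^{3}$
$q = 1520875$ ($q = 115^{3} = 1520875$)
$\left(\left(-23 - 70\right)^{2} + q\right) - 32266 = \left(\left(-23 - 70\right)^{2} + 1520875\right) - 32266 = \left(\left(-93\right)^{2} + 1520875\right) - 32266 = \left(8649 + 1520875\right) - 32266 = 1529524 - 32266 = 1497258$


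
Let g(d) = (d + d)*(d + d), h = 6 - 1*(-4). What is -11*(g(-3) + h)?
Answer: -506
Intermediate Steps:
h = 10 (h = 6 + 4 = 10)
g(d) = 4*d**2 (g(d) = (2*d)*(2*d) = 4*d**2)
-11*(g(-3) + h) = -11*(4*(-3)**2 + 10) = -11*(4*9 + 10) = -11*(36 + 10) = -11*46 = -506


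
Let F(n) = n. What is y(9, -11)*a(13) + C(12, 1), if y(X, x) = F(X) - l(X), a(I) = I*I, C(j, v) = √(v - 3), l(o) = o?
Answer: I*√2 ≈ 1.4142*I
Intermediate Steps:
C(j, v) = √(-3 + v)
a(I) = I²
y(X, x) = 0 (y(X, x) = X - X = 0)
y(9, -11)*a(13) + C(12, 1) = 0*13² + √(-3 + 1) = 0*169 + √(-2) = 0 + I*√2 = I*√2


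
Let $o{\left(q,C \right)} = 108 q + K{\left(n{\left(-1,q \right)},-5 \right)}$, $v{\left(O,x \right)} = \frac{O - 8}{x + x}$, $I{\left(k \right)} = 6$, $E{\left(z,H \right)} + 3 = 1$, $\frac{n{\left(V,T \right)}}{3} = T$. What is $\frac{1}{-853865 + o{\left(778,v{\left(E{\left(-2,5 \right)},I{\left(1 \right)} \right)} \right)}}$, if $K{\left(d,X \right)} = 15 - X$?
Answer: $- \frac{1}{769821} \approx -1.299 \cdot 10^{-6}$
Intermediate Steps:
$n{\left(V,T \right)} = 3 T$
$E{\left(z,H \right)} = -2$ ($E{\left(z,H \right)} = -3 + 1 = -2$)
$v{\left(O,x \right)} = \frac{-8 + O}{2 x}$
$o{\left(q,C \right)} = 20 + 108 q$ ($o{\left(q,C \right)} = 108 q + \left(15 - -5\right) = 108 q + \left(15 + 5\right) = 108 q + 20 = 20 + 108 q$)
$\frac{1}{-853865 + o{\left(778,v{\left(E{\left(-2,5 \right)},I{\left(1 \right)} \right)} \right)}} = \frac{1}{-853865 + \left(20 + 108 \cdot 778\right)} = \frac{1}{-853865 + \left(20 + 84024\right)} = \frac{1}{-853865 + 84044} = \frac{1}{-769821} = - \frac{1}{769821}$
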